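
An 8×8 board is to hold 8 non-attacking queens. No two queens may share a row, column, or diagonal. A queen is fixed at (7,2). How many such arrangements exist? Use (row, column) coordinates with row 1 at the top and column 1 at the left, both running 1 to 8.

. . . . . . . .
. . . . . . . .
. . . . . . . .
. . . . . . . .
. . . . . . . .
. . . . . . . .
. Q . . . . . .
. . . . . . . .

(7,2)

16

Branch on row 1: col 1 → 2; col 3 → 3; col 4 → 1; col 5 → 2; col 6 → 5; col 7 → 3.
Sum: 2 + 3 + 1 + 2 + 5 + 3 = 16.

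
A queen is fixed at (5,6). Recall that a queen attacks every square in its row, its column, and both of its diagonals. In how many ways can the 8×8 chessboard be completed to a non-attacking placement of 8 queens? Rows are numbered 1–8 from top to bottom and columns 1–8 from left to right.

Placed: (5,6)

12

Branch on row 1: col 1 → 0; col 3 → 2; col 4 → 6; col 5 → 0; col 7 → 3; col 8 → 1.
Sum: 0 + 2 + 6 + 0 + 3 + 1 = 12.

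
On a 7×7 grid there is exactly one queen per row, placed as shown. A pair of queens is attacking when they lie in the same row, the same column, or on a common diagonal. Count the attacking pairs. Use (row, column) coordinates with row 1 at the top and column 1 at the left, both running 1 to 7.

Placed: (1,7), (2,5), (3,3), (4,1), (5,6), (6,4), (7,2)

All columns are distinct and no two queens satisfy |Δrow| = |Δcol|, so no pair attacks.

0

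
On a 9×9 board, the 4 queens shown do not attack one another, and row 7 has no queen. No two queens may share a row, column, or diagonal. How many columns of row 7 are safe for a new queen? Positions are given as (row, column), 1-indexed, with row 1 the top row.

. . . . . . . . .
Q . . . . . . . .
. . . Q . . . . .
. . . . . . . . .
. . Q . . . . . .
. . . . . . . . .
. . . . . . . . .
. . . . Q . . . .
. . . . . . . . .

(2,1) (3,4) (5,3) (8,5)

(2,1) attacks row 7 at column 1 and diagonals 6.
(3,4) attacks row 7 at column 4 and diagonals 8.
(5,3) attacks row 7 at column 3 and diagonals 1, 5.
(8,5) attacks row 7 at column 5 and diagonals 4, 6.
Attacked columns: {1, 3, 4, 5, 6, 8}. Safe: {2, 7, 9}.

3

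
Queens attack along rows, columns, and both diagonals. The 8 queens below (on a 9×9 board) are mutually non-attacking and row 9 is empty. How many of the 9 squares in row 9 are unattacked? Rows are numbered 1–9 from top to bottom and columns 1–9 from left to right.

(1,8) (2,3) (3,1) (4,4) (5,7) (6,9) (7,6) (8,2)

(1,8) attacks row 9 at column 8.
(2,3) attacks row 9 at column 3.
(3,1) attacks row 9 at column 1 and diagonals 7.
(4,4) attacks row 9 at column 4 and diagonals 9.
(5,7) attacks row 9 at column 7 and diagonals 3.
(6,9) attacks row 9 at column 9 and diagonals 6.
(7,6) attacks row 9 at column 6 and diagonals 4, 8.
(8,2) attacks row 9 at column 2 and diagonals 1, 3.
Attacked columns: {1, 2, 3, 4, 6, 7, 8, 9}. Safe: {5}.

1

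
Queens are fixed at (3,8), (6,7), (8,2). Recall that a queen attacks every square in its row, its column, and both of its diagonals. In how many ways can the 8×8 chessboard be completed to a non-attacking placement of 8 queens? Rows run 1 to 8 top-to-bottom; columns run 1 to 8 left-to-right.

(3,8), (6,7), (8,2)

Branch on row 1: col 1 → 0; col 3 → 1; col 4 → 1; col 5 → 0.
Sum: 0 + 1 + 1 + 0 = 2.

2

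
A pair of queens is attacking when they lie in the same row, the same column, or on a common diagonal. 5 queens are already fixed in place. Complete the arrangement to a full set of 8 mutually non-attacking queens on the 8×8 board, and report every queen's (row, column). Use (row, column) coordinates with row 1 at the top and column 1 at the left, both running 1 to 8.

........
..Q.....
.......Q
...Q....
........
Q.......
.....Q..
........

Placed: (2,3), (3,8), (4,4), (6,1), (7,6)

(1,5) (2,3) (3,8) (4,4) (5,7) (6,1) (7,6) (8,2)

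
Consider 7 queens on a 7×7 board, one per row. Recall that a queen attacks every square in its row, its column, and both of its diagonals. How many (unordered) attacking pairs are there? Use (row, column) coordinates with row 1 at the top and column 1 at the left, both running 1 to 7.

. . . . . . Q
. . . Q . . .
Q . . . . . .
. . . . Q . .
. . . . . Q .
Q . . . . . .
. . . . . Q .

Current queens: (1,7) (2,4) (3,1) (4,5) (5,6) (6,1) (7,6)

Same column: (3,1)–(6,1) (column 1); (5,6)–(7,6) (column 6).
Same diagonal: (4,5)–(5,6) (|4−5| = |5−6| = 1).
Total attacking pairs: 3.

3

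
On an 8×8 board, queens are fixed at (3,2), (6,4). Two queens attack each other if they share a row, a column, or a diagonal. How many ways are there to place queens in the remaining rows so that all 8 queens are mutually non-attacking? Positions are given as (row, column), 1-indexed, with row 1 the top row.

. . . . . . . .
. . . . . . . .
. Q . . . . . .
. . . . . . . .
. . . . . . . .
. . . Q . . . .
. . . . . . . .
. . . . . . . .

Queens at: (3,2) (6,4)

3

Branch on row 1: col 1 → 0; col 3 → 3; col 5 → 0; col 6 → 0; col 7 → 0; col 8 → 0.
Sum: 0 + 3 + 0 + 0 + 0 + 0 = 3.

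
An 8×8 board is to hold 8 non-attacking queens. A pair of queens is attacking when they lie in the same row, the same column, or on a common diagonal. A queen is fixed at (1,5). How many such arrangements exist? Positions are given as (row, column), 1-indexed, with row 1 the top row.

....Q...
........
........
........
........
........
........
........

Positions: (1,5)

18

Branch on row 2: col 1 → 3; col 2 → 4; col 3 → 3; col 7 → 6; col 8 → 2.
Sum: 3 + 4 + 3 + 6 + 2 = 18.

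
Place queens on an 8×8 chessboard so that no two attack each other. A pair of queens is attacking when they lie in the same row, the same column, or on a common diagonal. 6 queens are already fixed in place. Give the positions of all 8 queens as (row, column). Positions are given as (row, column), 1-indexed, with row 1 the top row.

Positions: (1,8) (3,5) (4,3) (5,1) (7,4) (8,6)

Row 2: attacked by (1,8)→{7,8}; (3,5)→{4,5,6}; (4,3)→{1,3,5}; (5,1)→{1,4}; (7,4)→{4}; (8,6)→{6}. Safe: 2. Place at column 2.
Row 6: attacked by (1,8)→{3,8}; (2,2)→{2,6}; (3,5)→{2,5,8}; (4,3)→{1,3,5}; (5,1)→{1,2}; (7,4)→{3,4,5}; (8,6)→{4,6,8}. Safe: 7. Place at column 7.
Columns [8, 2, 5, 3, 1, 7, 4, 6], r−c [-7, 0, -2, 1, 4, -1, 3, 2], r+c [9, 4, 8, 7, 6, 13, 11, 14] are all distinct, so no two queens attack.

(1,8) (2,2) (3,5) (4,3) (5,1) (6,7) (7,4) (8,6)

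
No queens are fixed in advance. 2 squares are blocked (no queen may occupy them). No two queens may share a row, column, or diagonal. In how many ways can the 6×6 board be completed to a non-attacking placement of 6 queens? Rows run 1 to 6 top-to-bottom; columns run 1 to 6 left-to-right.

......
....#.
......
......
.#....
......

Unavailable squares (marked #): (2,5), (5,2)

4

Branch on row 1: col 1 → 0; col 2 → 1; col 3 → 1; col 4 → 1; col 5 → 1; col 6 → 0.
Sum: 0 + 1 + 1 + 1 + 1 + 0 = 4.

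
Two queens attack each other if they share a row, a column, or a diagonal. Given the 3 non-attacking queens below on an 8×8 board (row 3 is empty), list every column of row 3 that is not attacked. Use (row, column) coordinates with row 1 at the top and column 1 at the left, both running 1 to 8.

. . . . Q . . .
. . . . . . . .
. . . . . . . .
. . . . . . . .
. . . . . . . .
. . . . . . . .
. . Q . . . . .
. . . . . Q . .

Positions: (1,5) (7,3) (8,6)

columns 2, 4, 8

(1,5) attacks row 3 at column 5 and diagonals 3, 7.
(7,3) attacks row 3 at column 3 and diagonals 7.
(8,6) attacks row 3 at column 6 and diagonals 1.
Attacked columns: {1, 3, 5, 6, 7}. Safe: {2, 4, 8}.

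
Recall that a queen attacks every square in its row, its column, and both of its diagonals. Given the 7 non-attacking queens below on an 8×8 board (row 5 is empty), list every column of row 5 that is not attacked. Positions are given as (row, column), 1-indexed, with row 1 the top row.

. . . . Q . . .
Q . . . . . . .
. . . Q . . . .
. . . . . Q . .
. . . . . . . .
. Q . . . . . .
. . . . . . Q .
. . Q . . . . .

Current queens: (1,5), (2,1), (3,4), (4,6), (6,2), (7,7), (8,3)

(1,5) attacks row 5 at column 5 and diagonals 1.
(2,1) attacks row 5 at column 1 and diagonals 4.
(3,4) attacks row 5 at column 4 and diagonals 2, 6.
(4,6) attacks row 5 at column 6 and diagonals 5, 7.
(6,2) attacks row 5 at column 2 and diagonals 1, 3.
(7,7) attacks row 5 at column 7 and diagonals 5.
(8,3) attacks row 5 at column 3 and diagonals 6.
Attacked columns: {1, 2, 3, 4, 5, 6, 7}. Safe: {8}.

columns 8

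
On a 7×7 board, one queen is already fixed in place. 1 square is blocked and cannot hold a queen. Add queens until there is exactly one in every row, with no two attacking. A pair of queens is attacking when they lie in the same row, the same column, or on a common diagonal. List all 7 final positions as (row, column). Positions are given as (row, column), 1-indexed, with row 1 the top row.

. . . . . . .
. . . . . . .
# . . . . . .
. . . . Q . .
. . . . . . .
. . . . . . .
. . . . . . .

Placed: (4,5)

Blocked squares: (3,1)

Row 1: attacked by (4,5)→{2,5}. Safe: 1, 3, 4, 6, 7. Place at column 4.
Row 2: attacked by (1,4)→{3,4,5}; (4,5)→{3,5,7}. Safe: 1, 2, 6. Place at column 2.
Row 3: attacked by (1,4)→{2,4,6}; (2,2)→{1,2,3}; (4,5)→{4,5,6}. Blocked: 1. Safe: 7. Place at column 7.
Row 5: attacked by (1,4)→{4}; (2,2)→{2,5}; (3,7)→{5,7}; (4,5)→{4,5,6}. Safe: 1, 3. Place at column 3.
Row 6: attacked by (1,4)→{4}; (2,2)→{2,6}; (3,7)→{4,7}; (4,5)→{3,5,7}; (5,3)→{2,3,4}. Safe: 1. Place at column 1.
Row 7: attacked by (1,4)→{4}; (2,2)→{2,7}; (3,7)→{3,7}; (4,5)→{2,5}; (5,3)→{1,3,5}; (6,1)→{1,2}. Safe: 6. Place at column 6.
Columns [4, 2, 7, 5, 3, 1, 6], r−c [-3, 0, -4, -1, 2, 5, 1], r+c [5, 4, 10, 9, 8, 7, 13] are all distinct, so no two queens attack.

(1,4) (2,2) (3,7) (4,5) (5,3) (6,1) (7,6)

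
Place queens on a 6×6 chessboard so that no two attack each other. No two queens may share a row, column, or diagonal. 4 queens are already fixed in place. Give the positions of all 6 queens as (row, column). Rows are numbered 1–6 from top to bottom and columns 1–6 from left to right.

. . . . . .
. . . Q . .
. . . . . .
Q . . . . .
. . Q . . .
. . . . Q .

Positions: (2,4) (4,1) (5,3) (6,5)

(1,2) (2,4) (3,6) (4,1) (5,3) (6,5)

Row 1: attacked by (2,4)→{3,4,5}; (4,1)→{1,4}; (5,3)→{3}; (6,5)→{5}. Safe: 2, 6. Place at column 2.
Row 3: attacked by (1,2)→{2,4}; (2,4)→{3,4,5}; (4,1)→{1,2}; (5,3)→{1,3,5}; (6,5)→{2,5}. Safe: 6. Place at column 6.
Columns [2, 4, 6, 1, 3, 5], r−c [-1, -2, -3, 3, 2, 1], r+c [3, 6, 9, 5, 8, 11] are all distinct, so no two queens attack.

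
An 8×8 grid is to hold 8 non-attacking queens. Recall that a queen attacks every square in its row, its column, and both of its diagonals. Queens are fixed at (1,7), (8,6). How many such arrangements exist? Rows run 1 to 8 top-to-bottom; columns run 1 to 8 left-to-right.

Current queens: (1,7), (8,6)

Branch on row 2: col 1 → 0; col 2 → 1; col 3 → 0; col 4 → 1; col 5 → 0.
Sum: 0 + 1 + 0 + 1 + 0 = 2.

2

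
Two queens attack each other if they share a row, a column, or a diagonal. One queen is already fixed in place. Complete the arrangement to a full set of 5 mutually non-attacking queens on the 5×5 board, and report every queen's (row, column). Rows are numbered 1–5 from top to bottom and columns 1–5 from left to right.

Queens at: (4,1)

(1,5) (2,2) (3,4) (4,1) (5,3)

Row 1: attacked by (4,1)→{1,4}. Safe: 2, 3, 5. Place at column 5.
Row 2: attacked by (1,5)→{4,5}; (4,1)→{1,3}. Safe: 2. Place at column 2.
Row 3: attacked by (1,5)→{3,5}; (2,2)→{1,2,3}; (4,1)→{1,2}. Safe: 4. Place at column 4.
Row 5: attacked by (1,5)→{1,5}; (2,2)→{2,5}; (3,4)→{2,4}; (4,1)→{1,2}. Safe: 3. Place at column 3.
Columns [5, 2, 4, 1, 3], r−c [-4, 0, -1, 3, 2], r+c [6, 4, 7, 5, 8] are all distinct, so no two queens attack.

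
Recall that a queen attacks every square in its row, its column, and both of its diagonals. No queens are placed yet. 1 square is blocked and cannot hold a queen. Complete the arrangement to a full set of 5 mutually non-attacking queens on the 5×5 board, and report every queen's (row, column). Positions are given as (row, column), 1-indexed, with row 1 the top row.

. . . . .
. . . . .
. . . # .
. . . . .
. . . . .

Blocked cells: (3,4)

Row 1: Safe: 1, 2, 3, 4, 5. Place at column 4.
Row 2: attacked by (1,4)→{3,4,5}. Safe: 1, 2. Place at column 1.
Row 3: attacked by (1,4)→{2,4}; (2,1)→{1,2}. Blocked: 4. Safe: 3, 5. Place at column 3.
Row 4: attacked by (1,4)→{1,4}; (2,1)→{1,3}; (3,3)→{2,3,4}. Safe: 5. Place at column 5.
Row 5: attacked by (1,4)→{4}; (2,1)→{1,4}; (3,3)→{1,3,5}; (4,5)→{4,5}. Safe: 2. Place at column 2.
Columns [4, 1, 3, 5, 2], r−c [-3, 1, 0, -1, 3], r+c [5, 3, 6, 9, 7] are all distinct, so no two queens attack.

(1,4) (2,1) (3,3) (4,5) (5,2)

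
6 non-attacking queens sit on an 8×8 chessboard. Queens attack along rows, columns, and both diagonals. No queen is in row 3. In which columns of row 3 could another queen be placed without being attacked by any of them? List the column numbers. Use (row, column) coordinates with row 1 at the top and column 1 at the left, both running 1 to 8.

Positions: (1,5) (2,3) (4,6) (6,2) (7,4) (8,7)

(1,5) attacks row 3 at column 5 and diagonals 3, 7.
(2,3) attacks row 3 at column 3 and diagonals 2, 4.
(4,6) attacks row 3 at column 6 and diagonals 5, 7.
(6,2) attacks row 3 at column 2 and diagonals 5.
(7,4) attacks row 3 at column 4 and diagonals 8.
(8,7) attacks row 3 at column 7 and diagonals 2.
Attacked columns: {2, 3, 4, 5, 6, 7, 8}. Safe: {1}.

columns 1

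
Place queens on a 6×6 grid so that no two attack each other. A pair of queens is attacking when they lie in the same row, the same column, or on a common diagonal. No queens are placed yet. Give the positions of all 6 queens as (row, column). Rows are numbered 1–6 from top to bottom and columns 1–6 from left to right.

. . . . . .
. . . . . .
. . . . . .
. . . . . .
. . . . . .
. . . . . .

Row 1: Safe: 1, 2, 3, 4, 5, 6. Place at column 5.
Row 2: attacked by (1,5)→{4,5,6}. Safe: 1, 2, 3. Place at column 3.
Row 3: attacked by (1,5)→{3,5}; (2,3)→{2,3,4}. Safe: 1, 6. Place at column 1.
Row 4: attacked by (1,5)→{2,5}; (2,3)→{1,3,5}; (3,1)→{1,2}. Safe: 4, 6. Place at column 6.
Row 5: attacked by (1,5)→{1,5}; (2,3)→{3,6}; (3,1)→{1,3}; (4,6)→{5,6}. Safe: 2, 4. Place at column 4.
Row 6: attacked by (1,5)→{5}; (2,3)→{3}; (3,1)→{1,4}; (4,6)→{4,6}; (5,4)→{3,4,5}. Safe: 2. Place at column 2.
Columns [5, 3, 1, 6, 4, 2], r−c [-4, -1, 2, -2, 1, 4], r+c [6, 5, 4, 10, 9, 8] are all distinct, so no two queens attack.

(1,5) (2,3) (3,1) (4,6) (5,4) (6,2)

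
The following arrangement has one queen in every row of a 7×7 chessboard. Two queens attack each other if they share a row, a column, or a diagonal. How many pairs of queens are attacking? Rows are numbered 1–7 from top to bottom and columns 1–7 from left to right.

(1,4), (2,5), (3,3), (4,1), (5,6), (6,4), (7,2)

3

Same column: (1,4)–(6,4) (column 4).
Same diagonal: (1,4)–(2,5) (|1−2| = |4−5| = 1); (1,4)–(4,1) (|1−4| = |4−1| = 3).
Total attacking pairs: 3.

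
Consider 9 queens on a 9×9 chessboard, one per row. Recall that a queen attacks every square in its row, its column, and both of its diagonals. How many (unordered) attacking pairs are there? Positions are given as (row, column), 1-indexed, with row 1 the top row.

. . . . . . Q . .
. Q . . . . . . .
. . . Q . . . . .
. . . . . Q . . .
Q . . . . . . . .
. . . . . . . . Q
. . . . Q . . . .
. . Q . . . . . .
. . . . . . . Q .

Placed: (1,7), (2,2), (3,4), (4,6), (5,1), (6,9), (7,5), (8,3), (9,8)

All columns are distinct and no two queens satisfy |Δrow| = |Δcol|, so no pair attacks.

0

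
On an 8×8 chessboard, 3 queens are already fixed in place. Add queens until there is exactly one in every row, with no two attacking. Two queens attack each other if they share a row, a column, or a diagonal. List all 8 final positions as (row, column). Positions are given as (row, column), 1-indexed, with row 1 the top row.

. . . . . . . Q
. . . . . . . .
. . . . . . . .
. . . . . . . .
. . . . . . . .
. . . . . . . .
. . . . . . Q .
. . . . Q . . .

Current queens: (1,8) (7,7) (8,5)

(1,8) (2,4) (3,1) (4,3) (5,6) (6,2) (7,7) (8,5)

Row 2: attacked by (1,8)→{7,8}; (7,7)→{2,7}; (8,5)→{5}. Safe: 1, 3, 4, 6. Place at column 4.
Row 3: attacked by (1,8)→{6,8}; (2,4)→{3,4,5}; (7,7)→{3,7}; (8,5)→{5}. Safe: 1, 2. Place at column 1.
Row 4: attacked by (1,8)→{5,8}; (2,4)→{2,4,6}; (3,1)→{1,2}; (7,7)→{4,7}; (8,5)→{1,5}. Safe: 3. Place at column 3.
Row 5: attacked by (1,8)→{4,8}; (2,4)→{1,4,7}; (3,1)→{1,3}; (4,3)→{2,3,4}; (7,7)→{5,7}; (8,5)→{2,5,8}. Safe: 6. Place at column 6.
Row 6: attacked by (1,8)→{3,8}; (2,4)→{4,8}; (3,1)→{1,4}; (4,3)→{1,3,5}; (5,6)→{5,6,7}; (7,7)→{6,7,8}; (8,5)→{3,5,7}. Safe: 2. Place at column 2.
Columns [8, 4, 1, 3, 6, 2, 7, 5], r−c [-7, -2, 2, 1, -1, 4, 0, 3], r+c [9, 6, 4, 7, 11, 8, 14, 13] are all distinct, so no two queens attack.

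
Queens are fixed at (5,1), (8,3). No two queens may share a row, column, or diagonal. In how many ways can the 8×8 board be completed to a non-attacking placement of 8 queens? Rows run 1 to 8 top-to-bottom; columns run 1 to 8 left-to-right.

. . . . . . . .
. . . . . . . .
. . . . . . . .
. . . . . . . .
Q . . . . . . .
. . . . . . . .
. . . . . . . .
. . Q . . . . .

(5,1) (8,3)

4

Branch on row 1: col 2 → 2; col 4 → 1; col 6 → 1; col 7 → 0; col 8 → 0.
Sum: 2 + 1 + 1 + 0 + 0 = 4.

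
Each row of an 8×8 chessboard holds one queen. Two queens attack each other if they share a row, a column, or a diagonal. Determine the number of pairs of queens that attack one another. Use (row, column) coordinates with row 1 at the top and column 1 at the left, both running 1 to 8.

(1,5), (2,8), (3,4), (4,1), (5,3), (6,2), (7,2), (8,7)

Same column: (6,2)–(7,2) (column 2).
Same diagonal: (5,3)–(6,2) (|5−6| = |3−2| = 1).
Total attacking pairs: 2.

2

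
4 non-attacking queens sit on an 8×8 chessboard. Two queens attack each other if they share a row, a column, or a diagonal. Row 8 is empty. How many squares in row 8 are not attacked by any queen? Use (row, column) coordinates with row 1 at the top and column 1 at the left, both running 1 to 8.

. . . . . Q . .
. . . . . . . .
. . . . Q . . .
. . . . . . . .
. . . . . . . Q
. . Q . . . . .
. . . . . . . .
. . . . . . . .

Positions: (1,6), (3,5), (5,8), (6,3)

3

(1,6) attacks row 8 at column 6.
(3,5) attacks row 8 at column 5.
(5,8) attacks row 8 at column 8 and diagonals 5.
(6,3) attacks row 8 at column 3 and diagonals 1, 5.
Attacked columns: {1, 3, 5, 6, 8}. Safe: {2, 4, 7}.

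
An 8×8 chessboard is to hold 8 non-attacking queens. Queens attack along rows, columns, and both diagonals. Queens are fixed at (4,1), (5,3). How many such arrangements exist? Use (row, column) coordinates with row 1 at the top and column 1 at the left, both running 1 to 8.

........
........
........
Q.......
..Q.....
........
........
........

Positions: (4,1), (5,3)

6

Branch on row 1: col 2 → 2; col 5 → 2; col 6 → 2; col 8 → 0.
Sum: 2 + 2 + 2 + 0 = 6.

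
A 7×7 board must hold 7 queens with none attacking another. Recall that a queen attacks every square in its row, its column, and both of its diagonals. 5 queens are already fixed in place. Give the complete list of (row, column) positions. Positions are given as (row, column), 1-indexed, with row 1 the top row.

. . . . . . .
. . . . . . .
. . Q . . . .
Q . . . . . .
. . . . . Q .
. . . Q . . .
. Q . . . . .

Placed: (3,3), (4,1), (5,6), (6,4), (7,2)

(1,7) (2,5) (3,3) (4,1) (5,6) (6,4) (7,2)

Row 1: attacked by (3,3)→{1,3,5}; (4,1)→{1,4}; (5,6)→{2,6}; (6,4)→{4}; (7,2)→{2}. Safe: 7. Place at column 7.
Row 2: attacked by (1,7)→{6,7}; (3,3)→{2,3,4}; (4,1)→{1,3}; (5,6)→{3,6}; (6,4)→{4}; (7,2)→{2,7}. Safe: 5. Place at column 5.
Columns [7, 5, 3, 1, 6, 4, 2], r−c [-6, -3, 0, 3, -1, 2, 5], r+c [8, 7, 6, 5, 11, 10, 9] are all distinct, so no two queens attack.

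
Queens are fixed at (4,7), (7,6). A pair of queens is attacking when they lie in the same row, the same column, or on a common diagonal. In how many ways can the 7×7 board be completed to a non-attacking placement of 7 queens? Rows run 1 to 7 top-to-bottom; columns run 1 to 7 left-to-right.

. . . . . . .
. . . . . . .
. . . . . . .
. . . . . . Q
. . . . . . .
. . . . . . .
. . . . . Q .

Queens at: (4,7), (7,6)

2

Branch on row 1: col 1 → 1; col 2 → 1; col 3 → 0; col 5 → 0.
Sum: 1 + 1 + 0 + 0 = 2.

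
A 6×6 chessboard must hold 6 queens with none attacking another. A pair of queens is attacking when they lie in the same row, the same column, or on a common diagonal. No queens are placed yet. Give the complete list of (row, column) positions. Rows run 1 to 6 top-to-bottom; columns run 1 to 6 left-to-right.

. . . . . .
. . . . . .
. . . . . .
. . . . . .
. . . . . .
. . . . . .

(1,2) (2,4) (3,6) (4,1) (5,3) (6,5)

Row 1: Safe: 1, 2, 3, 4, 5, 6. Place at column 2.
Row 2: attacked by (1,2)→{1,2,3}. Safe: 4, 5, 6. Place at column 4.
Row 3: attacked by (1,2)→{2,4}; (2,4)→{3,4,5}. Safe: 1, 6. Place at column 6.
Row 4: attacked by (1,2)→{2,5}; (2,4)→{2,4,6}; (3,6)→{5,6}. Safe: 1, 3. Place at column 1.
Row 5: attacked by (1,2)→{2,6}; (2,4)→{1,4}; (3,6)→{4,6}; (4,1)→{1,2}. Safe: 3, 5. Place at column 3.
Row 6: attacked by (1,2)→{2}; (2,4)→{4}; (3,6)→{3,6}; (4,1)→{1,3}; (5,3)→{2,3,4}. Safe: 5. Place at column 5.
Columns [2, 4, 6, 1, 3, 5], r−c [-1, -2, -3, 3, 2, 1], r+c [3, 6, 9, 5, 8, 11] are all distinct, so no two queens attack.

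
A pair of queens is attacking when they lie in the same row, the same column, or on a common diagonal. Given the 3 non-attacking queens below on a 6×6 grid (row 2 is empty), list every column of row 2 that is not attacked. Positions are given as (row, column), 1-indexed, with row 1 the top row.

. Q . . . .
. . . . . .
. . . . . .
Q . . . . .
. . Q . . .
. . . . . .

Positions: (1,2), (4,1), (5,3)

(1,2) attacks row 2 at column 2 and diagonals 1, 3.
(4,1) attacks row 2 at column 1 and diagonals 3.
(5,3) attacks row 2 at column 3 and diagonals 6.
Attacked columns: {1, 2, 3, 6}. Safe: {4, 5}.

columns 4, 5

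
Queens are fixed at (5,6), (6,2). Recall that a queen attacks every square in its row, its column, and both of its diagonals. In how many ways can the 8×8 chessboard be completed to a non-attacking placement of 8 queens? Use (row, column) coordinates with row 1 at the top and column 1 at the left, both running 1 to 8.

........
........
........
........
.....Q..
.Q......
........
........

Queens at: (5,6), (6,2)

2

Branch on row 1: col 1 → 0; col 3 → 0; col 4 → 1; col 5 → 0; col 8 → 1.
Sum: 0 + 0 + 1 + 0 + 1 = 2.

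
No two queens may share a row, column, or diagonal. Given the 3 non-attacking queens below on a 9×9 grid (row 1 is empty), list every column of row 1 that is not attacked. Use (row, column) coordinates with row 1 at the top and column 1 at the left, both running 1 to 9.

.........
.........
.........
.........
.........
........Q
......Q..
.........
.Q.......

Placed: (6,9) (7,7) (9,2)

columns 3, 5, 6, 8

(6,9) attacks row 1 at column 9 and diagonals 4.
(7,7) attacks row 1 at column 7 and diagonals 1.
(9,2) attacks row 1 at column 2.
Attacked columns: {1, 2, 4, 7, 9}. Safe: {3, 5, 6, 8}.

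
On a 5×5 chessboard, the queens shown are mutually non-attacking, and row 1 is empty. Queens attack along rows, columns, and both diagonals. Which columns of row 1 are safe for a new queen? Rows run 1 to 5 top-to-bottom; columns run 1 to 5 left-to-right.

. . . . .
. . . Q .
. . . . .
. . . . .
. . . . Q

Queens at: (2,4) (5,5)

(2,4) attacks row 1 at column 4 and diagonals 3, 5.
(5,5) attacks row 1 at column 5 and diagonals 1.
Attacked columns: {1, 3, 4, 5}. Safe: {2}.

columns 2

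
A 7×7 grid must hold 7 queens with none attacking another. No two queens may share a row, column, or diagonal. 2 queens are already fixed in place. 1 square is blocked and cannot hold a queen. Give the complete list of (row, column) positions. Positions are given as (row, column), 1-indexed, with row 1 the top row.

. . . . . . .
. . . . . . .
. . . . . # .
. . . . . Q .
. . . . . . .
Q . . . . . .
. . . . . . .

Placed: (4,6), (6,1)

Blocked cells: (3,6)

Row 1: attacked by (4,6)→{3,6}; (6,1)→{1,6}. Safe: 2, 4, 5, 7. Place at column 5.
Row 2: attacked by (1,5)→{4,5,6}; (4,6)→{4,6}; (6,1)→{1,5}. Safe: 2, 3, 7. Place at column 7.
Row 3: attacked by (1,5)→{3,5,7}; (2,7)→{6,7}; (4,6)→{5,6,7}; (6,1)→{1,4}. Blocked: 6. Safe: 2. Place at column 2.
Row 5: attacked by (1,5)→{1,5}; (2,7)→{4,7}; (3,2)→{2,4}; (4,6)→{5,6,7}; (6,1)→{1,2}. Safe: 3. Place at column 3.
Row 7: attacked by (1,5)→{5}; (2,7)→{2,7}; (3,2)→{2,6}; (4,6)→{3,6}; (5,3)→{1,3,5}; (6,1)→{1,2}. Safe: 4. Place at column 4.
Columns [5, 7, 2, 6, 3, 1, 4], r−c [-4, -5, 1, -2, 2, 5, 3], r+c [6, 9, 5, 10, 8, 7, 11] are all distinct, so no two queens attack.

(1,5) (2,7) (3,2) (4,6) (5,3) (6,1) (7,4)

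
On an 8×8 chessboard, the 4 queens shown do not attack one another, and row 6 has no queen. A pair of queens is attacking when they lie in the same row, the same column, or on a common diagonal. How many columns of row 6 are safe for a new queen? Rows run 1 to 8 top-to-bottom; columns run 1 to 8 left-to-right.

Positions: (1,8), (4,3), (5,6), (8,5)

2

(1,8) attacks row 6 at column 8 and diagonals 3.
(4,3) attacks row 6 at column 3 and diagonals 1, 5.
(5,6) attacks row 6 at column 6 and diagonals 5, 7.
(8,5) attacks row 6 at column 5 and diagonals 3, 7.
Attacked columns: {1, 3, 5, 6, 7, 8}. Safe: {2, 4}.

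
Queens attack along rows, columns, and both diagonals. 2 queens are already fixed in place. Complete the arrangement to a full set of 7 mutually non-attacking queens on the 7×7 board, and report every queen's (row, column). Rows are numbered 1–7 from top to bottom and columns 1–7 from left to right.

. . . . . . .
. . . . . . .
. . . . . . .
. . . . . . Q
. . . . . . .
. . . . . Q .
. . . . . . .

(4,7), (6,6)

(1,5) (2,1) (3,4) (4,7) (5,3) (6,6) (7,2)

Row 1: attacked by (4,7)→{4,7}; (6,6)→{1,6}. Safe: 2, 3, 5. Place at column 5.
Row 2: attacked by (1,5)→{4,5,6}; (4,7)→{5,7}; (6,6)→{2,6}. Safe: 1, 3. Place at column 1.
Row 3: attacked by (1,5)→{3,5,7}; (2,1)→{1,2}; (4,7)→{6,7}; (6,6)→{3,6}. Safe: 4. Place at column 4.
Row 5: attacked by (1,5)→{1,5}; (2,1)→{1,4}; (3,4)→{2,4,6}; (4,7)→{6,7}; (6,6)→{5,6,7}. Safe: 3. Place at column 3.
Row 7: attacked by (1,5)→{5}; (2,1)→{1,6}; (3,4)→{4}; (4,7)→{4,7}; (5,3)→{1,3,5}; (6,6)→{5,6,7}. Safe: 2. Place at column 2.
Columns [5, 1, 4, 7, 3, 6, 2], r−c [-4, 1, -1, -3, 2, 0, 5], r+c [6, 3, 7, 11, 8, 12, 9] are all distinct, so no two queens attack.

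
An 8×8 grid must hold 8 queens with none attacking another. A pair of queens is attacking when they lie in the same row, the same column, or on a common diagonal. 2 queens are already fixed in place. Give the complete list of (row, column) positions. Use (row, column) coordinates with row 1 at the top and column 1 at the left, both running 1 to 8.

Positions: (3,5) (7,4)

(1,8) (2,2) (3,5) (4,3) (5,1) (6,7) (7,4) (8,6)

Row 1: attacked by (3,5)→{3,5,7}; (7,4)→{4}. Safe: 1, 2, 6, 8. Place at column 8.
Row 2: attacked by (1,8)→{7,8}; (3,5)→{4,5,6}; (7,4)→{4}. Safe: 1, 2, 3. Place at column 2.
Row 4: attacked by (1,8)→{5,8}; (2,2)→{2,4}; (3,5)→{4,5,6}; (7,4)→{1,4,7}. Safe: 3. Place at column 3.
Row 5: attacked by (1,8)→{4,8}; (2,2)→{2,5}; (3,5)→{3,5,7}; (4,3)→{2,3,4}; (7,4)→{2,4,6}. Safe: 1. Place at column 1.
Row 6: attacked by (1,8)→{3,8}; (2,2)→{2,6}; (3,5)→{2,5,8}; (4,3)→{1,3,5}; (5,1)→{1,2}; (7,4)→{3,4,5}. Safe: 7. Place at column 7.
Row 8: attacked by (1,8)→{1,8}; (2,2)→{2,8}; (3,5)→{5}; (4,3)→{3,7}; (5,1)→{1,4}; (6,7)→{5,7}; (7,4)→{3,4,5}. Safe: 6. Place at column 6.
Columns [8, 2, 5, 3, 1, 7, 4, 6], r−c [-7, 0, -2, 1, 4, -1, 3, 2], r+c [9, 4, 8, 7, 6, 13, 11, 14] are all distinct, so no two queens attack.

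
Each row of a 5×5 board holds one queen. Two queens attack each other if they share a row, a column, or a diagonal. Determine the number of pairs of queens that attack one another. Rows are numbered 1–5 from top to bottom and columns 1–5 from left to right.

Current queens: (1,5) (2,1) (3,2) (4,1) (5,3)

Same column: (2,1)–(4,1) (column 1).
Same diagonal: (2,1)–(3,2) (|2−3| = |1−2| = 1); (3,2)–(4,1) (|3−4| = |2−1| = 1).
Total attacking pairs: 3.

3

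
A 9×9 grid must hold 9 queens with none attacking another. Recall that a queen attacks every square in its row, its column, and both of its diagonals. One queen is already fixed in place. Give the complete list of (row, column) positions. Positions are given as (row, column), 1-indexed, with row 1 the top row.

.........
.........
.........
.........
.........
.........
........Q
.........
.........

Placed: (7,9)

Row 1: attacked by (7,9)→{3,9}. Safe: 1, 2, 4, 5, 6, 7, 8. Place at column 8.
Row 2: attacked by (1,8)→{7,8,9}; (7,9)→{4,9}. Safe: 1, 2, 3, 5, 6. Place at column 1.
Row 3: attacked by (1,8)→{6,8}; (2,1)→{1,2}; (7,9)→{5,9}. Safe: 3, 4, 7. Place at column 4.
Row 4: attacked by (1,8)→{5,8}; (2,1)→{1,3}; (3,4)→{3,4,5}; (7,9)→{6,9}. Safe: 2, 7. Place at column 7.
Row 5: attacked by (1,8)→{4,8}; (2,1)→{1,4}; (3,4)→{2,4,6}; (4,7)→{6,7,8}; (7,9)→{7,9}. Safe: 3, 5. Place at column 5.
Row 6: attacked by (1,8)→{3,8}; (2,1)→{1,5}; (3,4)→{1,4,7}; (4,7)→{5,7,9}; (5,5)→{4,5,6}; (7,9)→{8,9}. Safe: 2. Place at column 2.
Row 8: attacked by (1,8)→{1,8}; (2,1)→{1,7}; (3,4)→{4,9}; (4,7)→{3,7}; (5,5)→{2,5,8}; (6,2)→{2,4}; (7,9)→{8,9}. Safe: 6. Place at column 6.
Row 9: attacked by (1,8)→{8}; (2,1)→{1,8}; (3,4)→{4}; (4,7)→{2,7}; (5,5)→{1,5,9}; (6,2)→{2,5}; (7,9)→{7,9}; (8,6)→{5,6,7}. Safe: 3. Place at column 3.
Columns [8, 1, 4, 7, 5, 2, 9, 6, 3], r−c [-7, 1, -1, -3, 0, 4, -2, 2, 6], r+c [9, 3, 7, 11, 10, 8, 16, 14, 12] are all distinct, so no two queens attack.

(1,8) (2,1) (3,4) (4,7) (5,5) (6,2) (7,9) (8,6) (9,3)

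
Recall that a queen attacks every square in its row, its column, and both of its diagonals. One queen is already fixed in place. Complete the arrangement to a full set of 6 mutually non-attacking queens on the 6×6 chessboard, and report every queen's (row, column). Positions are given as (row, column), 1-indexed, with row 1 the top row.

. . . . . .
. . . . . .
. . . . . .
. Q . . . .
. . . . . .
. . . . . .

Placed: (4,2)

(1,4) (2,1) (3,5) (4,2) (5,6) (6,3)

Row 1: attacked by (4,2)→{2,5}. Safe: 1, 3, 4, 6. Place at column 4.
Row 2: attacked by (1,4)→{3,4,5}; (4,2)→{2,4}. Safe: 1, 6. Place at column 1.
Row 3: attacked by (1,4)→{2,4,6}; (2,1)→{1,2}; (4,2)→{1,2,3}. Safe: 5. Place at column 5.
Row 5: attacked by (1,4)→{4}; (2,1)→{1,4}; (3,5)→{3,5}; (4,2)→{1,2,3}. Safe: 6. Place at column 6.
Row 6: attacked by (1,4)→{4}; (2,1)→{1,5}; (3,5)→{2,5}; (4,2)→{2,4}; (5,6)→{5,6}. Safe: 3. Place at column 3.
Columns [4, 1, 5, 2, 6, 3], r−c [-3, 1, -2, 2, -1, 3], r+c [5, 3, 8, 6, 11, 9] are all distinct, so no two queens attack.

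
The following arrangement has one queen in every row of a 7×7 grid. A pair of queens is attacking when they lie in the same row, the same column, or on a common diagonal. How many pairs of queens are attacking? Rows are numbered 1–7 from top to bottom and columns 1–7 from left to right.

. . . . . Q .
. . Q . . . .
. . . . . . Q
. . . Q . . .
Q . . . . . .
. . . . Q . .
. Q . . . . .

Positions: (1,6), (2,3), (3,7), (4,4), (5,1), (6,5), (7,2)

All columns are distinct and no two queens satisfy |Δrow| = |Δcol|, so no pair attacks.

0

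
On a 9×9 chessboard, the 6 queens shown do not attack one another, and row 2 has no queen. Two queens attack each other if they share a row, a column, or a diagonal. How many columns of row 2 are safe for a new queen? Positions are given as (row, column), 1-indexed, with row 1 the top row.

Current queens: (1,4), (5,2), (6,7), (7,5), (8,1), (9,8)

2

(1,4) attacks row 2 at column 4 and diagonals 3, 5.
(5,2) attacks row 2 at column 2 and diagonals 5.
(6,7) attacks row 2 at column 7 and diagonals 3.
(7,5) attacks row 2 at column 5.
(8,1) attacks row 2 at column 1 and diagonals 7.
(9,8) attacks row 2 at column 8 and diagonals 1.
Attacked columns: {1, 2, 3, 4, 5, 7, 8}. Safe: {6, 9}.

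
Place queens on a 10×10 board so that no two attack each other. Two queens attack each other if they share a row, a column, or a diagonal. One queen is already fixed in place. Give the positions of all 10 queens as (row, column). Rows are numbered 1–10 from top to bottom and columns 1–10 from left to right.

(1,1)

(1,1) (2,4) (3,9) (4,7) (5,10) (6,3) (7,6) (8,2) (9,5) (10,8)

Row 2: attacked by (1,1)→{1,2}. Safe: 3, 4, 5, 6, 7, 8, 9, 10. Place at column 4.
Row 3: attacked by (1,1)→{1,3}; (2,4)→{3,4,5}. Safe: 2, 6, 7, 8, 9, 10. Place at column 9.
Row 4: attacked by (1,1)→{1,4}; (2,4)→{2,4,6}; (3,9)→{8,9,10}. Safe: 3, 5, 7. Place at column 7.
Row 5: attacked by (1,1)→{1,5}; (2,4)→{1,4,7}; (3,9)→{7,9}; (4,7)→{6,7,8}. Safe: 2, 3, 10. Place at column 10.
Row 6: attacked by (1,1)→{1,6}; (2,4)→{4,8}; (3,9)→{6,9}; (4,7)→{5,7,9}; (5,10)→{9,10}. Safe: 2, 3. Place at column 3.
Row 7: attacked by (1,1)→{1,7}; (2,4)→{4,9}; (3,9)→{5,9}; (4,7)→{4,7,10}; (5,10)→{8,10}; (6,3)→{2,3,4}. Safe: 6. Place at column 6.
Row 8: attacked by (1,1)→{1,8}; (2,4)→{4,10}; (3,9)→{4,9}; (4,7)→{3,7}; (5,10)→{7,10}; (6,3)→{1,3,5}; (7,6)→{5,6,7}. Safe: 2. Place at column 2.
Row 9: attacked by (1,1)→{1,9}; (2,4)→{4}; (3,9)→{3,9}; (4,7)→{2,7}; (5,10)→{6,10}; (6,3)→{3,6}; (7,6)→{4,6,8}; (8,2)→{1,2,3}. Safe: 5. Place at column 5.
Row 10: attacked by (1,1)→{1,10}; (2,4)→{4}; (3,9)→{2,9}; (4,7)→{1,7}; (5,10)→{5,10}; (6,3)→{3,7}; (7,6)→{3,6,9}; (8,2)→{2,4}; (9,5)→{4,5,6}. Safe: 8. Place at column 8.
Columns [1, 4, 9, 7, 10, 3, 6, 2, 5, 8], r−c [0, -2, -6, -3, -5, 3, 1, 6, 4, 2], r+c [2, 6, 12, 11, 15, 9, 13, 10, 14, 18] are all distinct, so no two queens attack.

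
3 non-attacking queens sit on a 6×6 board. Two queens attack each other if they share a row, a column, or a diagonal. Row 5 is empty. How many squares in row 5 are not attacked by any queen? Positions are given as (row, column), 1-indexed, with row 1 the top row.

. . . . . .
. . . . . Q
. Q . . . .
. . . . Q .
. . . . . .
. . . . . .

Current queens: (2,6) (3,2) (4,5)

(2,6) attacks row 5 at column 6 and diagonals 3.
(3,2) attacks row 5 at column 2 and diagonals 4.
(4,5) attacks row 5 at column 5 and diagonals 4, 6.
Attacked columns: {2, 3, 4, 5, 6}. Safe: {1}.

1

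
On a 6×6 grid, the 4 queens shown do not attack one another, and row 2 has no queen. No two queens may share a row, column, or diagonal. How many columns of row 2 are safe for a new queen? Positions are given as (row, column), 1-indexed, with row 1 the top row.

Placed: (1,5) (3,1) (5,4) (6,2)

(1,5) attacks row 2 at column 5 and diagonals 4, 6.
(3,1) attacks row 2 at column 1 and diagonals 2.
(5,4) attacks row 2 at column 4 and diagonals 1.
(6,2) attacks row 2 at column 2 and diagonals 6.
Attacked columns: {1, 2, 4, 5, 6}. Safe: {3}.

1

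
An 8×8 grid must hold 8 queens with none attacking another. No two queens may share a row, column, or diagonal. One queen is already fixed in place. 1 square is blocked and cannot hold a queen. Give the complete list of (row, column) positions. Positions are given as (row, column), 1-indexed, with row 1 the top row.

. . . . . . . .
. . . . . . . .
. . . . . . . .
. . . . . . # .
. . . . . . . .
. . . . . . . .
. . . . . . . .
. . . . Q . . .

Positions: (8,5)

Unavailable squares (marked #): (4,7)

(1,2) (2,6) (3,8) (4,3) (5,1) (6,4) (7,7) (8,5)

Row 1: attacked by (8,5)→{5}. Safe: 1, 2, 3, 4, 6, 7, 8. Place at column 2.
Row 2: attacked by (1,2)→{1,2,3}; (8,5)→{5}. Safe: 4, 6, 7, 8. Place at column 6.
Row 3: attacked by (1,2)→{2,4}; (2,6)→{5,6,7}; (8,5)→{5}. Safe: 1, 3, 8. Place at column 8.
Row 4: attacked by (1,2)→{2,5}; (2,6)→{4,6,8}; (3,8)→{7,8}; (8,5)→{1,5}. Blocked: 7. Safe: 3. Place at column 3.
Row 5: attacked by (1,2)→{2,6}; (2,6)→{3,6}; (3,8)→{6,8}; (4,3)→{2,3,4}; (8,5)→{2,5,8}. Safe: 1, 7. Place at column 1.
Row 6: attacked by (1,2)→{2,7}; (2,6)→{2,6}; (3,8)→{5,8}; (4,3)→{1,3,5}; (5,1)→{1,2}; (8,5)→{3,5,7}. Safe: 4. Place at column 4.
Row 7: attacked by (1,2)→{2,8}; (2,6)→{1,6}; (3,8)→{4,8}; (4,3)→{3,6}; (5,1)→{1,3}; (6,4)→{3,4,5}; (8,5)→{4,5,6}. Safe: 7. Place at column 7.
Columns [2, 6, 8, 3, 1, 4, 7, 5], r−c [-1, -4, -5, 1, 4, 2, 0, 3], r+c [3, 8, 11, 7, 6, 10, 14, 13] are all distinct, so no two queens attack.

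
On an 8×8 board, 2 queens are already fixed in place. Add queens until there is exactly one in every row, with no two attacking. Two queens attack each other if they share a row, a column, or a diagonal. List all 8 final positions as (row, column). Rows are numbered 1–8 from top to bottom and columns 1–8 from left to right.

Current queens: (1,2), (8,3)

(1,2) (2,7) (3,5) (4,8) (5,1) (6,4) (7,6) (8,3)

Row 2: attacked by (1,2)→{1,2,3}; (8,3)→{3}. Safe: 4, 5, 6, 7, 8. Place at column 7.
Row 3: attacked by (1,2)→{2,4}; (2,7)→{6,7,8}; (8,3)→{3,8}. Safe: 1, 5. Place at column 5.
Row 4: attacked by (1,2)→{2,5}; (2,7)→{5,7}; (3,5)→{4,5,6}; (8,3)→{3,7}. Safe: 1, 8. Place at column 8.
Row 5: attacked by (1,2)→{2,6}; (2,7)→{4,7}; (3,5)→{3,5,7}; (4,8)→{7,8}; (8,3)→{3,6}. Safe: 1. Place at column 1.
Row 6: attacked by (1,2)→{2,7}; (2,7)→{3,7}; (3,5)→{2,5,8}; (4,8)→{6,8}; (5,1)→{1,2}; (8,3)→{1,3,5}. Safe: 4. Place at column 4.
Row 7: attacked by (1,2)→{2,8}; (2,7)→{2,7}; (3,5)→{1,5}; (4,8)→{5,8}; (5,1)→{1,3}; (6,4)→{3,4,5}; (8,3)→{2,3,4}. Safe: 6. Place at column 6.
Columns [2, 7, 5, 8, 1, 4, 6, 3], r−c [-1, -5, -2, -4, 4, 2, 1, 5], r+c [3, 9, 8, 12, 6, 10, 13, 11] are all distinct, so no two queens attack.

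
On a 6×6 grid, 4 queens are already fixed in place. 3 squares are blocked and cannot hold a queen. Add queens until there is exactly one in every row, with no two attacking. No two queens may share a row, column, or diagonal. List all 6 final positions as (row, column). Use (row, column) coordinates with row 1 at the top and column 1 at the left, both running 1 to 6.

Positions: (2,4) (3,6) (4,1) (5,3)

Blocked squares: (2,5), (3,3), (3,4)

(1,2) (2,4) (3,6) (4,1) (5,3) (6,5)

Row 1: attacked by (2,4)→{3,4,5}; (3,6)→{4,6}; (4,1)→{1,4}; (5,3)→{3}. Safe: 2. Place at column 2.
Row 6: attacked by (1,2)→{2}; (2,4)→{4}; (3,6)→{3,6}; (4,1)→{1,3}; (5,3)→{2,3,4}. Safe: 5. Place at column 5.
Columns [2, 4, 6, 1, 3, 5], r−c [-1, -2, -3, 3, 2, 1], r+c [3, 6, 9, 5, 8, 11] are all distinct, so no two queens attack.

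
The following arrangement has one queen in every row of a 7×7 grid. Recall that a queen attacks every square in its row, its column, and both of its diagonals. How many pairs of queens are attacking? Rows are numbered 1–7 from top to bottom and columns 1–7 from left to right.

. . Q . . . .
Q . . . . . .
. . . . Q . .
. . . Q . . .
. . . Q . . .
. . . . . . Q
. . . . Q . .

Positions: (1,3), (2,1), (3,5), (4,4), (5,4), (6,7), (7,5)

Same column: (3,5)–(7,5) (column 5); (4,4)–(5,4) (column 4).
Same diagonal: (1,3)–(3,5) (|1−3| = |3−5| = 2); (2,1)–(5,4) (|2−5| = |1−4| = 3); (3,5)–(4,4) (|3−4| = |5−4| = 1).
Total attacking pairs: 5.

5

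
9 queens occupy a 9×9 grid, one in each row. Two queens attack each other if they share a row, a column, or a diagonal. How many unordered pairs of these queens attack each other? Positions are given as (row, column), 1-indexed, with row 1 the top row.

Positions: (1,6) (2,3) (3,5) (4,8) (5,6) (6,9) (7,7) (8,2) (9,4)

Same column: (1,6)–(5,6) (column 6).
Same diagonal: (2,3)–(5,6) (|2−5| = |3−6| = 3).
Total attacking pairs: 2.

2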